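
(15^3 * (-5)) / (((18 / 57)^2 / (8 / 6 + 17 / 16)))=-25946875 / 64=-405419.92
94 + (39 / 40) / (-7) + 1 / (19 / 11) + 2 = 513059 / 5320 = 96.44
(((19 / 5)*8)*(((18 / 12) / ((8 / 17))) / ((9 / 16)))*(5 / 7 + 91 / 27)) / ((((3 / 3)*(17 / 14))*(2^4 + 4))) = 28.97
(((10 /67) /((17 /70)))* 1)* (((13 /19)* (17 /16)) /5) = 455 /5092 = 0.09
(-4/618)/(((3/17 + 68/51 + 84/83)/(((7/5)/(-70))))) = 1411/27488125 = 0.00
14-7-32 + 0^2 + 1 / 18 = -449 / 18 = -24.94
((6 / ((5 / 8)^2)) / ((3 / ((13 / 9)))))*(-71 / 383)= -118144 / 86175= -1.37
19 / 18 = 1.06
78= 78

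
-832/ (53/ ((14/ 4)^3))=-35672/ 53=-673.06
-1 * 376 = -376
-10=-10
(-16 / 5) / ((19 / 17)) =-272 / 95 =-2.86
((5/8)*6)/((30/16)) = 2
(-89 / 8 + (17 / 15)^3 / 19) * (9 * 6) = -5667821 / 9500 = -596.61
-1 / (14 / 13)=-13 / 14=-0.93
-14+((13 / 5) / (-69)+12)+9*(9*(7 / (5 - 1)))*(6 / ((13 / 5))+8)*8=52415681 / 4485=11686.89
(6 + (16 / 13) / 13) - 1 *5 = 185 / 169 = 1.09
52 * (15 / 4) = 195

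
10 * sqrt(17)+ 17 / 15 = 42.36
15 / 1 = 15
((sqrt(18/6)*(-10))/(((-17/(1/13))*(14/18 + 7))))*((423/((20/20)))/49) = 3807*sqrt(3)/75803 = 0.09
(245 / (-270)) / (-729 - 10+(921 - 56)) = -7 / 972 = -0.01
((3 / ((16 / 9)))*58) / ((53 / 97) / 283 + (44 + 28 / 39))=2.19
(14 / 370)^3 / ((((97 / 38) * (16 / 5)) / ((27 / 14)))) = 25137 / 1965336400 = 0.00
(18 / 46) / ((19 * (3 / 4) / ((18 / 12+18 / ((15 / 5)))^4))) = 151875 / 1748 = 86.89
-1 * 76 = -76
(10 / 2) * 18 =90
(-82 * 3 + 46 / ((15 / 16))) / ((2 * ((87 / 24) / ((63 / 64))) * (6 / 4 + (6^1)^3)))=-10339 / 84100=-0.12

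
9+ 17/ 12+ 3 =161/ 12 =13.42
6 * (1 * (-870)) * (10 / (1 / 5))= -261000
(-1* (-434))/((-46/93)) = -877.43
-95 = -95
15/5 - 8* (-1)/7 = 29/7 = 4.14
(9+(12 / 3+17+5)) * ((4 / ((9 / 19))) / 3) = 2660 / 27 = 98.52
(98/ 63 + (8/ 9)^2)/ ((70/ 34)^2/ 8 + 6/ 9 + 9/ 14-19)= -3074960/ 22495941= -0.14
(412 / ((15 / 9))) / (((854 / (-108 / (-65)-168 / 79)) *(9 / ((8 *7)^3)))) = -4113829888 / 1566175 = -2626.67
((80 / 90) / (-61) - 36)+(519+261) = 408448 / 549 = 743.99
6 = 6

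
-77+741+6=670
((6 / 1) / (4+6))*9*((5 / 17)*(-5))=-135 / 17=-7.94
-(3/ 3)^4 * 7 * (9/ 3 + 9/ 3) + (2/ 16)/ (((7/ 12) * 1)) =-585/ 14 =-41.79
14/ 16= 7/ 8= 0.88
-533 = -533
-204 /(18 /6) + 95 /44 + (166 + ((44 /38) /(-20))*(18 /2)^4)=-1169097 /4180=-279.69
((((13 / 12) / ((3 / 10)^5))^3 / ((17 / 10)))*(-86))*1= -29522187500000000000 / 6586148313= -4482466245.37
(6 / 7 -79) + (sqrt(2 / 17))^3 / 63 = -78.14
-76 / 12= -19 / 3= -6.33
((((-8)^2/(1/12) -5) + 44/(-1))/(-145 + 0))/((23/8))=-5752/3335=-1.72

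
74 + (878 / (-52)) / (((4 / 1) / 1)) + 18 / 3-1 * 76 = -23 / 104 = -0.22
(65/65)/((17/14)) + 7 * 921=6447.82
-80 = -80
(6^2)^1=36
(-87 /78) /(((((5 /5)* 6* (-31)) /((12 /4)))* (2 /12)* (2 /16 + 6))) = 348 /19747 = 0.02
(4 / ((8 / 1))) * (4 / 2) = 1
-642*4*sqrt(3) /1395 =-856*sqrt(3) /465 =-3.19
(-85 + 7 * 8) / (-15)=29 / 15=1.93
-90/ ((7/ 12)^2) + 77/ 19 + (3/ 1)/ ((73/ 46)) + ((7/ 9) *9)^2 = -14241426/ 67963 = -209.55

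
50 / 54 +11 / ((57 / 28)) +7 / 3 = 4444 / 513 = 8.66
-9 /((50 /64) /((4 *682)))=-785664 /25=-31426.56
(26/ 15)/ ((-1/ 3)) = -26/ 5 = -5.20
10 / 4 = 5 / 2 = 2.50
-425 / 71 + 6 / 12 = -779 / 142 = -5.49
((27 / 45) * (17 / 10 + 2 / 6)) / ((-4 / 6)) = -183 / 100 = -1.83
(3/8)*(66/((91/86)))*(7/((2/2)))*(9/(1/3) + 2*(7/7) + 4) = 140481/26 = 5403.12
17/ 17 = 1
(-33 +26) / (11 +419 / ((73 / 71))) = -511 / 30552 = -0.02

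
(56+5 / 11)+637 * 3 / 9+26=9728 / 33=294.79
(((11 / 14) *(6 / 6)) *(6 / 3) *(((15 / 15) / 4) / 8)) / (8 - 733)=-11 / 162400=-0.00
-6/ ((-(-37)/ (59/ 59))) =-6/ 37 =-0.16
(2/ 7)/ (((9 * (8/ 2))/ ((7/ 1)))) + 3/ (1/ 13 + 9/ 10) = 7147/ 2286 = 3.13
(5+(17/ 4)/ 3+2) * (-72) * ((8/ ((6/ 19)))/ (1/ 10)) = -153520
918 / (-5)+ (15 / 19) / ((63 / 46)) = -365132 / 1995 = -183.02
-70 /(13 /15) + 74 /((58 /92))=36.61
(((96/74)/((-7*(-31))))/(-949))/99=-16/251444193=-0.00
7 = 7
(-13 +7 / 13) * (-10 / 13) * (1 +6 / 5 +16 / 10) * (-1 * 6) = -36936 / 169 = -218.56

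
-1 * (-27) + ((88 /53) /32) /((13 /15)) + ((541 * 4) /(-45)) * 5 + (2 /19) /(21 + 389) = -20615396141 /96611580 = -213.38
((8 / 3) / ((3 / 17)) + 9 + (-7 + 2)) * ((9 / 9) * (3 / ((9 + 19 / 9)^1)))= 129 / 25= 5.16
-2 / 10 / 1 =-1 / 5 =-0.20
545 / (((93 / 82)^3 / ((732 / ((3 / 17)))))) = 1246455582880 / 804357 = 1549629.81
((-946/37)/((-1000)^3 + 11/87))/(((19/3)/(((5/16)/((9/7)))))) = 68585/69898285705448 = 0.00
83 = 83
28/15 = 1.87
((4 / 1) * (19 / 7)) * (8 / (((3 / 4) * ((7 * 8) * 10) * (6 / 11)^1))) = 836 / 2205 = 0.38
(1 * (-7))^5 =-16807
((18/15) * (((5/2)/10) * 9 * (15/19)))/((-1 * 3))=-27/38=-0.71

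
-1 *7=-7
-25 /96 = -0.26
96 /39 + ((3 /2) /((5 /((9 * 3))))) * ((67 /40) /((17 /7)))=711457 /88400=8.05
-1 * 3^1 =-3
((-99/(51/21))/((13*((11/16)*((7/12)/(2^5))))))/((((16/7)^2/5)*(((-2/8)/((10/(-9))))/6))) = -1411200/221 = -6385.52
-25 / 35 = -5 / 7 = -0.71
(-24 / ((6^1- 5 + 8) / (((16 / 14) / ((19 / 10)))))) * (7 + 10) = -10880 / 399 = -27.27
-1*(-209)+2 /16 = 1673 /8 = 209.12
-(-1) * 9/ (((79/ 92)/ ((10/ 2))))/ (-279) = -460/ 2449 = -0.19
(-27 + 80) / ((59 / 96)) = 5088 / 59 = 86.24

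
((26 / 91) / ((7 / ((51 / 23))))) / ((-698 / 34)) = -1734 / 393323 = -0.00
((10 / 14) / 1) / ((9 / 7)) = 5 / 9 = 0.56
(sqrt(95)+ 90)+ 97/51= sqrt(95)+ 4687/51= 101.65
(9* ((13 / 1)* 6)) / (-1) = -702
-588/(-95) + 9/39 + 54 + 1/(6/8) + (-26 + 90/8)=696593/14820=47.00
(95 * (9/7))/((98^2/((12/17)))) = 2565/285719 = 0.01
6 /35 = 0.17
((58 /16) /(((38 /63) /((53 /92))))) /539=13833 /2153536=0.01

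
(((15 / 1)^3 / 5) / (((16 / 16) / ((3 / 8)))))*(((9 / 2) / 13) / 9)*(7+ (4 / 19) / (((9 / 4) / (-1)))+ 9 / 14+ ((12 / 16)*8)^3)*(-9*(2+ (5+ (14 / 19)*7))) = -35763203025 / 150176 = -238141.93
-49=-49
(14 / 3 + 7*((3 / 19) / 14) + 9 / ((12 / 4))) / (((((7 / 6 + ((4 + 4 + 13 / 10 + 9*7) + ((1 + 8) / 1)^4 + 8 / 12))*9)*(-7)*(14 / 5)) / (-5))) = 110375 / 3335746932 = 0.00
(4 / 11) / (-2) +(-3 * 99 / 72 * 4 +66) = 1085 / 22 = 49.32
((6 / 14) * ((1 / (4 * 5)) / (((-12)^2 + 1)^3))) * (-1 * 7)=-3 / 60972500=-0.00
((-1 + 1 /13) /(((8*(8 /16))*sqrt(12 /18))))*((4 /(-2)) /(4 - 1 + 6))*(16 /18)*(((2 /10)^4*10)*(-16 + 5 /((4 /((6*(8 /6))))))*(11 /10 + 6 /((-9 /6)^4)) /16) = -617*sqrt(6) /1974375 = -0.00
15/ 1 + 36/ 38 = 303/ 19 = 15.95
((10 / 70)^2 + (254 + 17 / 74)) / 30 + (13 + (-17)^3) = -532100089 / 108780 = -4891.52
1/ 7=0.14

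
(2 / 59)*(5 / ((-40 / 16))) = -4 / 59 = -0.07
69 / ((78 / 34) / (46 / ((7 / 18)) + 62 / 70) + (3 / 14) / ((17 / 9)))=22832054 / 43909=519.99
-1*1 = -1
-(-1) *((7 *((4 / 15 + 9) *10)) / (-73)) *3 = -26.66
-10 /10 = -1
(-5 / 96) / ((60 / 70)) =-35 / 576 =-0.06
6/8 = 3/4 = 0.75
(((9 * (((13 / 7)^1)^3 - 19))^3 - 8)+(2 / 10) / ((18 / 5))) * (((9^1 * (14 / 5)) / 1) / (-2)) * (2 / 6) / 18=1057921985861801 / 3112992540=339840.84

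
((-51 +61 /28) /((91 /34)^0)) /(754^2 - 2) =-1367 /15918392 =-0.00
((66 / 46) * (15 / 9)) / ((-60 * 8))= -11 / 2208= -0.00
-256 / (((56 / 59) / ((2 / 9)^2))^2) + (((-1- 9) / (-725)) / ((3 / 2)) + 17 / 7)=81335027 / 46615905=1.74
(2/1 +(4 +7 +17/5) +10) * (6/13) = 792/65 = 12.18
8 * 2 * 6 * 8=768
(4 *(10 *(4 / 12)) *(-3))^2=1600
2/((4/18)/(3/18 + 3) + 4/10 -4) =-285/503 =-0.57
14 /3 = 4.67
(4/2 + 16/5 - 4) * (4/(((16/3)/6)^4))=7.69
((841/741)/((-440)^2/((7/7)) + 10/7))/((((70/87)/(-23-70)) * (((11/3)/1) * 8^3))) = -6804531/18852380518400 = -0.00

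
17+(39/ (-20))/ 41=13901/ 820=16.95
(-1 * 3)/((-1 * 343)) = 3/343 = 0.01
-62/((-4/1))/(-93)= -1/6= -0.17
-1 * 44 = -44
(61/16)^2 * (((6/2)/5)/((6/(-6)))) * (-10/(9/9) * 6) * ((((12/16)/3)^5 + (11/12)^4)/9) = 218218045/5308416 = 41.11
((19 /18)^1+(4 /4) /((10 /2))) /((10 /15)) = 113 /60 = 1.88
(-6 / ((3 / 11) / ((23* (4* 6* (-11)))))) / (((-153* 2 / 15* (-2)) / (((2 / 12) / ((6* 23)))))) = 3.95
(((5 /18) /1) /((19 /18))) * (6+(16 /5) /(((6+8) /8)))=274 /133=2.06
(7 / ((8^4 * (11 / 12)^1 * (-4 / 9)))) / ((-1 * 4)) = 189 / 180224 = 0.00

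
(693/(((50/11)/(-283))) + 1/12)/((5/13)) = -168269777/1500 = -112179.85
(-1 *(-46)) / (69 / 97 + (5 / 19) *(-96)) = -84778 / 45249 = -1.87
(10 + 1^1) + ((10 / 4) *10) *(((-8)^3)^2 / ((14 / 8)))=26214477 / 7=3744925.29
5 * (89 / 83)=445 / 83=5.36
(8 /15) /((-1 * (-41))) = 8 /615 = 0.01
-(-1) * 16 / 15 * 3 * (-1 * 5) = -16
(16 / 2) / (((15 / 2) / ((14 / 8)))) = 28 / 15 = 1.87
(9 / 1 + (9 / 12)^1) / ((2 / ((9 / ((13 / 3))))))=81 / 8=10.12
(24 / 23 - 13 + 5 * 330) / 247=6.63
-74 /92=-37 /46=-0.80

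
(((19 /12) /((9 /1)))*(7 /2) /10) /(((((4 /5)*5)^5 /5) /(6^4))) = 399 /1024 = 0.39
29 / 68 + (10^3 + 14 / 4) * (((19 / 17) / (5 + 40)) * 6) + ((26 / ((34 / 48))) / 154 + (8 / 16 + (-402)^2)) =4234738203 / 26180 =161754.71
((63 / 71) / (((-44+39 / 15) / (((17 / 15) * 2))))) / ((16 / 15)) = -595 / 13064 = -0.05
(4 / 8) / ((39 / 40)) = 20 / 39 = 0.51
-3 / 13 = -0.23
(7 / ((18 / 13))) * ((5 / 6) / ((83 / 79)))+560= 5055785 / 8964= 564.01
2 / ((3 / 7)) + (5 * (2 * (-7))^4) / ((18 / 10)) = 960442 / 9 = 106715.78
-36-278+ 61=-253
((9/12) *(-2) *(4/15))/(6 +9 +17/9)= -0.02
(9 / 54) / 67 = 1 / 402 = 0.00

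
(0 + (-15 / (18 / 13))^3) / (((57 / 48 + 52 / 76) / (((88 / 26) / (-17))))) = 35321000 / 261171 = 135.24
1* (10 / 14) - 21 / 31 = 8 / 217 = 0.04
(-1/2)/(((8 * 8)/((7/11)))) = -7/1408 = -0.00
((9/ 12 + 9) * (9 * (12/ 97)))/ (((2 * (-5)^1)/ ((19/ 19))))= -1053/ 970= -1.09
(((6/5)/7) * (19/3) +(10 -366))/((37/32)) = -397504/1295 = -306.95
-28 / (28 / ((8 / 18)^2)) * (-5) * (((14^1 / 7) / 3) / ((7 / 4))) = 640 / 1701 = 0.38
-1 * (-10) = 10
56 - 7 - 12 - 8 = 29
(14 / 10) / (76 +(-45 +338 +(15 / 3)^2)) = 7 / 1970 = 0.00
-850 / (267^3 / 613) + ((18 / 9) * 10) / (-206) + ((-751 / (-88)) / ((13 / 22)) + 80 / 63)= 11123823065213 / 713628839196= 15.59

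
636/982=318/491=0.65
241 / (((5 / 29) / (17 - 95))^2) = 1233111204 / 25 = 49324448.16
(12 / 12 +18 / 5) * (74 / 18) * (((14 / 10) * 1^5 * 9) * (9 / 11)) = 53613 / 275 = 194.96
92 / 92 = 1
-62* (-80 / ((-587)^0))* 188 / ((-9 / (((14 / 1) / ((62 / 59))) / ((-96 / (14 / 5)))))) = 1087016 / 27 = 40259.85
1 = 1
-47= -47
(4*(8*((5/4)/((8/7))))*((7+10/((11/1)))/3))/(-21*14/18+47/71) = -216195/36718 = -5.89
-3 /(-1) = 3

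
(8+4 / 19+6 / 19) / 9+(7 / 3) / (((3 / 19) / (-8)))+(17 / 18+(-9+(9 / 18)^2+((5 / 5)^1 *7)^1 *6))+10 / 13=-731911 / 8892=-82.31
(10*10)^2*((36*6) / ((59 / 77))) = 166320000 / 59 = 2818983.05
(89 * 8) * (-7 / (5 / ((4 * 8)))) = -159488 / 5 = -31897.60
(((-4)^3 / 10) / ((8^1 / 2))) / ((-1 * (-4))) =-0.40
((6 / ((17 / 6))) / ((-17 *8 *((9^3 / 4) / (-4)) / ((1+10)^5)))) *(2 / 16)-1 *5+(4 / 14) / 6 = 315845 / 163863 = 1.93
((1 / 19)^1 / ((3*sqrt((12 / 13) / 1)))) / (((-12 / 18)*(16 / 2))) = -sqrt(39) / 1824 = -0.00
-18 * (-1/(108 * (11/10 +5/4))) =10/141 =0.07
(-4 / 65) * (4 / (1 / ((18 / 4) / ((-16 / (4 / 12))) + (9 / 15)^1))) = -81 / 650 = -0.12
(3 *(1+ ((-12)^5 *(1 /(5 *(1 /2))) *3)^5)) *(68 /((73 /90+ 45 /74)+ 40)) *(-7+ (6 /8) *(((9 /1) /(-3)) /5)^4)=2174037904728798238893903131237216216517 /26938671875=80703232691526231335185420000.00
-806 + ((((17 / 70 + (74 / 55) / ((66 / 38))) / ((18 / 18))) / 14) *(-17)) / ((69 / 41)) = -3960429059 / 4909212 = -806.73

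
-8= -8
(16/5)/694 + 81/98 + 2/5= 209331/170030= 1.23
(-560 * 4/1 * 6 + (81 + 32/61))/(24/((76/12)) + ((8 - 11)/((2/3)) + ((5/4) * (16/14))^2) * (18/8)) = 6069129416/792207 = 7661.04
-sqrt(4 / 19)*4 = -8*sqrt(19) / 19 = -1.84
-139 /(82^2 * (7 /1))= -139 /47068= -0.00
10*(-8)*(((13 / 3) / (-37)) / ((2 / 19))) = 9880 / 111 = 89.01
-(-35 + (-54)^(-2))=102059/2916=35.00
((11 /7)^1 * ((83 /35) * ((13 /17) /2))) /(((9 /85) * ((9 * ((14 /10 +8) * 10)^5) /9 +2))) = 11869 /6473033479332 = 0.00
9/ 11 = 0.82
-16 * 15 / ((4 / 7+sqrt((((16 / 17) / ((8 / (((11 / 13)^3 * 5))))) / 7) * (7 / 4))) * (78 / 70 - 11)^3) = 0.29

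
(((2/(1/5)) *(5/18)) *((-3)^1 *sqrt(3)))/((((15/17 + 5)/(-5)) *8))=85 *sqrt(3)/96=1.53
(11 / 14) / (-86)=-11 / 1204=-0.01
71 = 71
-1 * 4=-4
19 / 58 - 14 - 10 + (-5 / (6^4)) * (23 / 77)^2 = -5275131721 / 222835536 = -23.67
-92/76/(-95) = 23/1805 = 0.01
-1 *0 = 0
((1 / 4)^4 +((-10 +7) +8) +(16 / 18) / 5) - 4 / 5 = 50477 / 11520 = 4.38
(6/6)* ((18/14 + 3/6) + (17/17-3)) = -0.21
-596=-596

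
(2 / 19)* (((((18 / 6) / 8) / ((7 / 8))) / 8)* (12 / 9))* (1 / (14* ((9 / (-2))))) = -1 / 8379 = -0.00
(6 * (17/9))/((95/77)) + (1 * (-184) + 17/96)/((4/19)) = -31517731/36480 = -863.97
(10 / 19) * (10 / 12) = 25 / 57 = 0.44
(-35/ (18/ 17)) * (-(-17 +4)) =-7735/ 18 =-429.72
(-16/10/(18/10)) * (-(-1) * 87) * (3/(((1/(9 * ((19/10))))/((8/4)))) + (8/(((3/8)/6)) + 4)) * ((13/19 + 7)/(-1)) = 13243952/95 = 139410.02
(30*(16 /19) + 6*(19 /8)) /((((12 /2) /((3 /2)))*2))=3003 /608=4.94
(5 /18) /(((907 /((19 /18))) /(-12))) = -95 /24489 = -0.00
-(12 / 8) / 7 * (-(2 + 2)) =6 / 7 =0.86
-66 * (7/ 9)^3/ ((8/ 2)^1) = -3773/ 486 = -7.76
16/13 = 1.23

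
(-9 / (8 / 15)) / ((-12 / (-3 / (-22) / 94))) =135 / 66176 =0.00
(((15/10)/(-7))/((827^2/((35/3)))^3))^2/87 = 37515625/2884897434312924335930002123763988413148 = 0.00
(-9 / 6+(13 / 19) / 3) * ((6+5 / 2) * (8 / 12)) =-2465 / 342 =-7.21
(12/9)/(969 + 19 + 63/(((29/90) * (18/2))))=58/43923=0.00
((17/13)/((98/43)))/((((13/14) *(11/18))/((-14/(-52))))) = 6579/24167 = 0.27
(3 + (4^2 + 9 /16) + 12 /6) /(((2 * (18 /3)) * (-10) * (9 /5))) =-115 /1152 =-0.10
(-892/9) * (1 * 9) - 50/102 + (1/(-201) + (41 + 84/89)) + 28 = -822.55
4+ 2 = 6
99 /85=1.16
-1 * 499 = -499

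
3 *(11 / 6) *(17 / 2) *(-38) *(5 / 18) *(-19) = 337535 / 36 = 9375.97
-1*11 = -11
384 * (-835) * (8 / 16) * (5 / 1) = -801600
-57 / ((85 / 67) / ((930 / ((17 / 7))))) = -4972338 / 289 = -17205.32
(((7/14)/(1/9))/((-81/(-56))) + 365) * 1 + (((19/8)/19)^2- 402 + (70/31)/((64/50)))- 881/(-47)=-11215891/839232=-13.36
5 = 5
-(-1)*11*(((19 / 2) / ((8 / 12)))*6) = 1881 / 2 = 940.50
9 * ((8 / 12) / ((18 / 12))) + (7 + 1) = 12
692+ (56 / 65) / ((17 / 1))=692.05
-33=-33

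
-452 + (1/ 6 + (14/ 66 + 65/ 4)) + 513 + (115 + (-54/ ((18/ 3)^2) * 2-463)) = -36085/ 132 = -273.37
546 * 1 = 546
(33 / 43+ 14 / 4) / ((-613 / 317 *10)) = -116339 / 527180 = -0.22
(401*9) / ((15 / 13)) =15639 / 5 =3127.80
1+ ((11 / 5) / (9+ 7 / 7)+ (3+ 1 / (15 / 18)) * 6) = 1321 / 50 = 26.42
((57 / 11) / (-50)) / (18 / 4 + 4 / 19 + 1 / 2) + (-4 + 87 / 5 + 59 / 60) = 521393 / 36300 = 14.36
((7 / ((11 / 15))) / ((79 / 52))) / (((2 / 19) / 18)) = 933660 / 869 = 1074.41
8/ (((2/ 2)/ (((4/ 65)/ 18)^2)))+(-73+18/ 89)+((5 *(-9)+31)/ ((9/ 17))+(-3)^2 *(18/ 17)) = -46452014059/ 517786425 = -89.71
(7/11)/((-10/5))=-7/22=-0.32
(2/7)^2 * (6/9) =8/147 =0.05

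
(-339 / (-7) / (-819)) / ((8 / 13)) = -113 / 1176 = -0.10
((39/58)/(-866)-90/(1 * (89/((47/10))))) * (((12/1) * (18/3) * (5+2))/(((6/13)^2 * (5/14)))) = -35194109223/1117573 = -31491.55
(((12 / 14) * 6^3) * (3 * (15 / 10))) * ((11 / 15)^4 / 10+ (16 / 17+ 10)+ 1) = 3708635292 / 371875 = 9972.80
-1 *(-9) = 9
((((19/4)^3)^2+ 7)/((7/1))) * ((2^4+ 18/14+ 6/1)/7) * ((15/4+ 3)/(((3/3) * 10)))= 207175107753/56197120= 3686.58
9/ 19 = 0.47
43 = 43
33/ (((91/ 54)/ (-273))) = -5346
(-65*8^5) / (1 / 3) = -6389760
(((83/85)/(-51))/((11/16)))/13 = -1328/619905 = -0.00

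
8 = 8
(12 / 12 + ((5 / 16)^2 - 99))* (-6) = 75189 / 128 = 587.41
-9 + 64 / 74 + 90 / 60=-491 / 74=-6.64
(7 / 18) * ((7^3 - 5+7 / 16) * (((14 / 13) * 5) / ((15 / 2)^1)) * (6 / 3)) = 88445 / 468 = 188.99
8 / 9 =0.89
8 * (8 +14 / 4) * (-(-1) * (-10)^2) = 9200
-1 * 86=-86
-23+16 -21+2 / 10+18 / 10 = -26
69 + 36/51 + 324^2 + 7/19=33929882/323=105046.07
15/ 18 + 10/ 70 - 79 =-3277/ 42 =-78.02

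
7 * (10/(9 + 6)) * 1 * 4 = 56/3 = 18.67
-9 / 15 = -0.60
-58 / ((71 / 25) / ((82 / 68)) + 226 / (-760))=-4518200 / 160299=-28.19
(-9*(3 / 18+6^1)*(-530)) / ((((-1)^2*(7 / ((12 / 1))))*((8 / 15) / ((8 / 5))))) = 1058940 / 7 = 151277.14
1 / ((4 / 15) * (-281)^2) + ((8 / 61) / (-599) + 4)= 4.00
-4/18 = -2/9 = -0.22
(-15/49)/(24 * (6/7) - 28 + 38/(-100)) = 250/6377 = 0.04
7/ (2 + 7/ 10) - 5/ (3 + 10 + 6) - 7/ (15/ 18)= -15571/ 2565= -6.07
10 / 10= 1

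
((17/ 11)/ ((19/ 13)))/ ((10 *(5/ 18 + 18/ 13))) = 25857/ 406505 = 0.06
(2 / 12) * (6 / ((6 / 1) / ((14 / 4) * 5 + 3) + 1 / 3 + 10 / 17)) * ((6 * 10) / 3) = 41820 / 2539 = 16.47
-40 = -40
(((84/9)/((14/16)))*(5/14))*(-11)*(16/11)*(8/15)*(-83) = 169984/63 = 2698.16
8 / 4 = 2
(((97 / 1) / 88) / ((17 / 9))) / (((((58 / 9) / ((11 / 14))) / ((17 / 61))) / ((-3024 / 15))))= -70713 / 17690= -4.00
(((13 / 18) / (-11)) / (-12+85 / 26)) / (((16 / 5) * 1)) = 845 / 359568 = 0.00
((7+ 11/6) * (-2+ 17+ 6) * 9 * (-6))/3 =-3339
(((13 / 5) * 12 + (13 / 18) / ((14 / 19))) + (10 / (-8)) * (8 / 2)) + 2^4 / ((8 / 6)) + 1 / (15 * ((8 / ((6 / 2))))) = 98797 / 2520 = 39.21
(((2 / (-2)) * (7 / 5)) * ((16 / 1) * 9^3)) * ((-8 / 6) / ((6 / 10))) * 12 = 435456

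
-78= -78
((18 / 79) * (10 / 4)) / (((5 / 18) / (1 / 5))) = 0.41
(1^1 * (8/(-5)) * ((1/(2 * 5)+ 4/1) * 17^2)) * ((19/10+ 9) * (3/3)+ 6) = -4004962/125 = -32039.70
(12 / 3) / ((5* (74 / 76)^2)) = 5776 / 6845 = 0.84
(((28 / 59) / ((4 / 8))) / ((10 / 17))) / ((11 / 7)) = 1.03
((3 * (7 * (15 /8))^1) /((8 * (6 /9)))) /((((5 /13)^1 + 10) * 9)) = 91 /1152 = 0.08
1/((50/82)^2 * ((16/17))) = 28577/10000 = 2.86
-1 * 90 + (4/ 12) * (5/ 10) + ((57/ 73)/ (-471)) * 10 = -6178619/ 68766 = -89.85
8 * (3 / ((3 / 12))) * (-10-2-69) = -7776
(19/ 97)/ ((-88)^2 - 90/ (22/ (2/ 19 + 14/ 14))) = 3971/ 156902447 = 0.00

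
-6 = -6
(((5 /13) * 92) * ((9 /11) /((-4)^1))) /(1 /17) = -17595 /143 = -123.04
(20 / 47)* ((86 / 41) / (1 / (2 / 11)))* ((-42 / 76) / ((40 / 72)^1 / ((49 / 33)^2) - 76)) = 86724120 / 73247272153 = 0.00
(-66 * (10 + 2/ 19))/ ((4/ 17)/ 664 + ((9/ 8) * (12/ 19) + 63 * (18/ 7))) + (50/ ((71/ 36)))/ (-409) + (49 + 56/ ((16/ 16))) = 290305258653/ 2878897421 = 100.84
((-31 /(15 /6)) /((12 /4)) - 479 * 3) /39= -36.95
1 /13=0.08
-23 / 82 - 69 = -5681 / 82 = -69.28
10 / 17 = 0.59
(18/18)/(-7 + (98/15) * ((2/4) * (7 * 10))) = 0.00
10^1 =10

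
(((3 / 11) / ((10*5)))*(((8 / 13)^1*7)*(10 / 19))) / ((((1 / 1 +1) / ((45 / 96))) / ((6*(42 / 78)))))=1323 / 141284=0.01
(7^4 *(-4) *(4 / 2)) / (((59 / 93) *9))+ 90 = -579518 / 177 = -3274.11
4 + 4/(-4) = 3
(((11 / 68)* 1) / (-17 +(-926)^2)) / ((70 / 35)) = 11 / 116614424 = 0.00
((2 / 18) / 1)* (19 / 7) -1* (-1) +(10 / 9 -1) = 89 / 63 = 1.41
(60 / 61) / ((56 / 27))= 405 / 854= 0.47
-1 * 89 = -89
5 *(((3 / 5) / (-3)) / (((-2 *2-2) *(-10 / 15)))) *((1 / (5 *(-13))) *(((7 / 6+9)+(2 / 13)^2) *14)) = 72331 / 131820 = 0.55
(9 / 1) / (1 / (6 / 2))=27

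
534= 534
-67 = -67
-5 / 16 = -0.31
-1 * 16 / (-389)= 16 / 389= 0.04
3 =3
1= 1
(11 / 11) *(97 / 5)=97 / 5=19.40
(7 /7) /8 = 1 /8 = 0.12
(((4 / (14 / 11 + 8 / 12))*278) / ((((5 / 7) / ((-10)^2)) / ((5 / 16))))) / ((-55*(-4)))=14595 / 128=114.02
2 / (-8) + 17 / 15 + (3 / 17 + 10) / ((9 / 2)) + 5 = 8.14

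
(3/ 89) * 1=3/ 89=0.03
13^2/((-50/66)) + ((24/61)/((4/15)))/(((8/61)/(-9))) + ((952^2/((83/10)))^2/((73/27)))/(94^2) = 55407588675472191/111089947300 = 498763.30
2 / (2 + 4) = 1 / 3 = 0.33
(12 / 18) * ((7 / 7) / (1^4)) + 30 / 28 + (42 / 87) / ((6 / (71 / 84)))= 13199 / 7308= 1.81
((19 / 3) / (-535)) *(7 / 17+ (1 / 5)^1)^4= -138920704 / 83782003125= -0.00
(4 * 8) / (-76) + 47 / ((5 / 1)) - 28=-1807 / 95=-19.02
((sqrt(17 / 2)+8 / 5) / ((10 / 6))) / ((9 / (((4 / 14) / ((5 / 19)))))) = 304 / 2625+19 * sqrt(34) / 525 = 0.33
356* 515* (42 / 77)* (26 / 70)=2860104 / 77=37144.21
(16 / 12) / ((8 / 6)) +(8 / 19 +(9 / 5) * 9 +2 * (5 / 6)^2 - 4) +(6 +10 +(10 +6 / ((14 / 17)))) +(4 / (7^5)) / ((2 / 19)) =1388080679 / 28739970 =48.30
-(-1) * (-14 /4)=-7 /2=-3.50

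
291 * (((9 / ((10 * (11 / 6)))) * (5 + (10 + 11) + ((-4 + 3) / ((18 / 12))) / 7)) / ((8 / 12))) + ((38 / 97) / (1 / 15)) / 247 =2694899694 / 485485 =5550.94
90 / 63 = 10 / 7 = 1.43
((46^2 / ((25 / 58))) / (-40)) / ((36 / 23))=-352843 / 4500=-78.41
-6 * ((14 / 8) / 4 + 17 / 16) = -9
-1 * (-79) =79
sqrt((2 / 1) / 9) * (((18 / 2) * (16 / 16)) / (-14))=-3 * sqrt(2) / 14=-0.30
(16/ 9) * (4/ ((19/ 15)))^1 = 320/ 57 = 5.61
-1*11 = -11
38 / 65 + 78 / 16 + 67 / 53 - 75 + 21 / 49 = -13089171 / 192920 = -67.85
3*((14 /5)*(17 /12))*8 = 476 /5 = 95.20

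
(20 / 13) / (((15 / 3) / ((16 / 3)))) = 64 / 39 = 1.64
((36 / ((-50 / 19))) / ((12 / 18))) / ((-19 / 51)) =55.08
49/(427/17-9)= 833/274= 3.04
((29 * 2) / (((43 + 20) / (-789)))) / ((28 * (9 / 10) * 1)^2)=-190675 / 166698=-1.14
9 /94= 0.10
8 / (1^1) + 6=14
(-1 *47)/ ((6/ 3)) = -47/ 2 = -23.50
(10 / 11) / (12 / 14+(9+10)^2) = 70 / 27863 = 0.00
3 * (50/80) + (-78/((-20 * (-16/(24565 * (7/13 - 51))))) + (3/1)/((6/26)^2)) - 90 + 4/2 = 7250873/24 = 302119.71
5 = 5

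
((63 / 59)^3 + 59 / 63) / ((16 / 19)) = 264768059 / 103511016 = 2.56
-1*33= -33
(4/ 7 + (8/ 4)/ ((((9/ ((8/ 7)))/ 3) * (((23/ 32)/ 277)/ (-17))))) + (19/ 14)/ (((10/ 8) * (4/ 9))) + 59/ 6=-12024013/ 2415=-4978.89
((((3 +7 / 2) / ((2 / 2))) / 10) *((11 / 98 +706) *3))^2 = 7283310935121 / 3841600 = 1895905.60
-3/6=-1/2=-0.50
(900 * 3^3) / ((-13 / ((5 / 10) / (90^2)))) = -3 / 26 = -0.12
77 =77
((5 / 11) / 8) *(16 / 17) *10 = 100 / 187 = 0.53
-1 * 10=-10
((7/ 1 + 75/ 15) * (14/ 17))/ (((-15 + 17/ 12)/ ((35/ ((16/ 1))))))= -4410/ 2771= -1.59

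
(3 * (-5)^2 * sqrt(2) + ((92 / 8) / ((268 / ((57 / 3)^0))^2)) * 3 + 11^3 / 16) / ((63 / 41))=489941267 / 9049824 + 1025 * sqrt(2) / 21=123.17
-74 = -74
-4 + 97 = 93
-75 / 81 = -25 / 27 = -0.93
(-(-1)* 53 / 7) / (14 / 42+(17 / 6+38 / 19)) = 1.47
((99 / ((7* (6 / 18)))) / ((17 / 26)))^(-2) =14161 / 59629284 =0.00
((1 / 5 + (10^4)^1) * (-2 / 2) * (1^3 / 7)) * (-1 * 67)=478581 / 5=95716.20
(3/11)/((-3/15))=-15/11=-1.36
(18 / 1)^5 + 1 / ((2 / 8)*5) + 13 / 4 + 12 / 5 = 37791489 / 20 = 1889574.45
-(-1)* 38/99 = 38/99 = 0.38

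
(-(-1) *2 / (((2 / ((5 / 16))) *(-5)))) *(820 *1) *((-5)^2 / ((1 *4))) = -320.31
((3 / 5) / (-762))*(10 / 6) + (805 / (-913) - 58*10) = -404123803 / 695706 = -580.88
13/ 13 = 1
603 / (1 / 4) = 2412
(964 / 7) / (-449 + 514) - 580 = -262936 / 455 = -577.88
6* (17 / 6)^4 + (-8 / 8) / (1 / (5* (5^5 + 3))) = -3294719 / 216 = -15253.33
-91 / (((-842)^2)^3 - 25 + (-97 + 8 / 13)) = -1183 / 4632505048711087894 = -0.00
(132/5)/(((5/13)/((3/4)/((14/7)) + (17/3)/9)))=31031/450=68.96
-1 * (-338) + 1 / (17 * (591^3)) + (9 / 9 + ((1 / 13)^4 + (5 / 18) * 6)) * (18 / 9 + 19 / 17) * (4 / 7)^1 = 240470188089417253 / 701589067886889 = 342.75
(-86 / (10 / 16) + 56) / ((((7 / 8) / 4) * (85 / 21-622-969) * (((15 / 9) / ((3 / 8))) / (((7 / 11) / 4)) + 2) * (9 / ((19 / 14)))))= 4896 / 4135055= 0.00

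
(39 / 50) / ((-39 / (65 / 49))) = -13 / 490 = -0.03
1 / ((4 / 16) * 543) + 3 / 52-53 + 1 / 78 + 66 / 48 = -970323 / 18824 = -51.55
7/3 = 2.33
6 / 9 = 2 / 3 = 0.67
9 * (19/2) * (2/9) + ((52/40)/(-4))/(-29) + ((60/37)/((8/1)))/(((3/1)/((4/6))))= 2453683/128760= 19.06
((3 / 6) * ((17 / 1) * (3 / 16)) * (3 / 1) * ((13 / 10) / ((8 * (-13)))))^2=23409 / 6553600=0.00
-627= -627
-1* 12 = -12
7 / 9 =0.78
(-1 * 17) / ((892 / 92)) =-391 / 223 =-1.75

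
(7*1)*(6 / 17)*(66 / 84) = 33 / 17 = 1.94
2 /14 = 1 /7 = 0.14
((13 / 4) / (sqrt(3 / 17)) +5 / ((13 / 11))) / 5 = 11 / 13 +13 * sqrt(51) / 60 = 2.39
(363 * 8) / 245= 2904 / 245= 11.85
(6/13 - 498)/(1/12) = -77616/13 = -5970.46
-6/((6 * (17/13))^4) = -28561/18040536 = -0.00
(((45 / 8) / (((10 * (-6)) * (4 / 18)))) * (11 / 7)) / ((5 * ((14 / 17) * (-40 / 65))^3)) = 3205776717 / 3147038720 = 1.02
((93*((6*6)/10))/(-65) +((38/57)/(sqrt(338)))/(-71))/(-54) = 0.10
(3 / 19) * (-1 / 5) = -3 / 95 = -0.03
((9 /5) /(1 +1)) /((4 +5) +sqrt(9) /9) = 27 /280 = 0.10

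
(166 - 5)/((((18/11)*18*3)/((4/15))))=1771/3645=0.49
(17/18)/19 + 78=26693/342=78.05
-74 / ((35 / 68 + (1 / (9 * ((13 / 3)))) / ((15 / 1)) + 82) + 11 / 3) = -2943720 / 3428363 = -0.86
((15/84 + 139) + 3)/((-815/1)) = -3981/22820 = -0.17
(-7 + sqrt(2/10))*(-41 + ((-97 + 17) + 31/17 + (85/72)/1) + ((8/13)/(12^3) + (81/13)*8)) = 5693065/11934 -162659*sqrt(5)/11934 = 446.57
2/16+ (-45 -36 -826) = -7255/8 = -906.88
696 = 696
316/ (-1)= -316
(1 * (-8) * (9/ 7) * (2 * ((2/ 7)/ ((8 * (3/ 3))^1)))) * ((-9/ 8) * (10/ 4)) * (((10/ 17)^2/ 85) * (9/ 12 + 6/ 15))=9315/ 962948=0.01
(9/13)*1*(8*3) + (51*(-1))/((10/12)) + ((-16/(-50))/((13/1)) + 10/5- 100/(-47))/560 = -14665899/329000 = -44.58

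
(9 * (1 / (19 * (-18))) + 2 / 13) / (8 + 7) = 21 / 2470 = 0.01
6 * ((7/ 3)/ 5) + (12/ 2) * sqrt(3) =14/ 5 + 6 * sqrt(3) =13.19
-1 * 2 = -2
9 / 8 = 1.12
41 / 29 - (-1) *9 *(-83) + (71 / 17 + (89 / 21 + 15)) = -7476643 / 10353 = -722.17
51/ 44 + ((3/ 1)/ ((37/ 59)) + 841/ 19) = 1552973/ 30932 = 50.21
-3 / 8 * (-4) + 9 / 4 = 15 / 4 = 3.75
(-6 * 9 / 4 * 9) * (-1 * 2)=243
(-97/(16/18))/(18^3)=-97/5184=-0.02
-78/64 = -39/32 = -1.22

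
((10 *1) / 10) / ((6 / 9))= 3 / 2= 1.50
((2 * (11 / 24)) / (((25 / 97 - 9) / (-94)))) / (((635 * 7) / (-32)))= -50149 / 706755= -0.07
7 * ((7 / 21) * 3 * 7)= 49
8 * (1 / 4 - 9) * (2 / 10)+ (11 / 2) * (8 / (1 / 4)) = 162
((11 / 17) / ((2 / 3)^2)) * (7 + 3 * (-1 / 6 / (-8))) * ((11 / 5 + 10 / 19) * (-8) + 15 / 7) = -146314773 / 723520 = -202.23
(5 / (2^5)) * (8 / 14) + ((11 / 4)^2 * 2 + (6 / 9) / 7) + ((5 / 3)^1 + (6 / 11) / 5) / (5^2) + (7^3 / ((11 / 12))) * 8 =173760227 / 57750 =3008.84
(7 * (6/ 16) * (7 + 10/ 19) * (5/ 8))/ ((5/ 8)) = 3003/ 152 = 19.76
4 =4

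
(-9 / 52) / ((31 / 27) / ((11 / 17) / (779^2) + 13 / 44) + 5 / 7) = -228125098845 / 6063468857212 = -0.04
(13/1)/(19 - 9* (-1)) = 13/28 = 0.46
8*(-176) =-1408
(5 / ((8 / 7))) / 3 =35 / 24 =1.46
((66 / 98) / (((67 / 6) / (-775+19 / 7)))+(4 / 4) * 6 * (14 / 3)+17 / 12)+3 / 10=-23248157 / 1378860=-16.86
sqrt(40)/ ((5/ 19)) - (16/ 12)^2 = -16/ 9+38 * sqrt(10)/ 5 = 22.26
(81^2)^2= 43046721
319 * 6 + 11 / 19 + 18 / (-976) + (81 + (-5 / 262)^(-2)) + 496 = 1214010893 / 231800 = 5237.32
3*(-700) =-2100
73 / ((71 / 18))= 1314 / 71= 18.51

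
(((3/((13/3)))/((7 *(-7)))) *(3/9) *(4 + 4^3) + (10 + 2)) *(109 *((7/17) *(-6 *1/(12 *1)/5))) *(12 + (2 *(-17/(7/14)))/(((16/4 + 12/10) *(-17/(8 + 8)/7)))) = -103478496/20111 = -5145.37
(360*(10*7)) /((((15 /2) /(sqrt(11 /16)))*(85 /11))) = 1848*sqrt(11) /17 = 360.54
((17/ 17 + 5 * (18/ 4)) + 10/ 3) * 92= 7406/ 3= 2468.67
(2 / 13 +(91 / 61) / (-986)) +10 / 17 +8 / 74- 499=-14411630369 / 28930226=-498.15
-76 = -76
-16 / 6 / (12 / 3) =-0.67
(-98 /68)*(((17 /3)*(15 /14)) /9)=-35 /36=-0.97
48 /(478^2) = 12 /57121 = 0.00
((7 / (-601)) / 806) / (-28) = 1 / 1937624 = 0.00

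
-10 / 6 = -5 / 3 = -1.67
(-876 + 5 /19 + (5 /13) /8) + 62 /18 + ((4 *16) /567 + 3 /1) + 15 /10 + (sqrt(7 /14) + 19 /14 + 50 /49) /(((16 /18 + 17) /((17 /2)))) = -1094115962951 /1262681784 + 153 *sqrt(2) /644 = -866.17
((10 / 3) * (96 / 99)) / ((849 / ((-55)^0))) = 320 / 84051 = 0.00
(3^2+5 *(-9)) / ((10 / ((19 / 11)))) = -342 / 55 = -6.22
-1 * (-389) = 389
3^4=81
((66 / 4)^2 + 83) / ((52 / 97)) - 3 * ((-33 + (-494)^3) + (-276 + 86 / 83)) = 6243748971463 / 17264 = 361662938.57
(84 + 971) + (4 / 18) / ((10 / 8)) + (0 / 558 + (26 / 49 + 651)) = 3763292 / 2205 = 1706.71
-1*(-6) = 6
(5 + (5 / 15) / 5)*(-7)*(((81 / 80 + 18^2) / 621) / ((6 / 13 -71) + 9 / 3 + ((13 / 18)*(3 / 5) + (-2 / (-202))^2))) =0.28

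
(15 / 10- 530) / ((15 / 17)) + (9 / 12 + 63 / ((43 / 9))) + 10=-1483579 / 2580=-575.03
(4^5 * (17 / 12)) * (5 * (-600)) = -4352000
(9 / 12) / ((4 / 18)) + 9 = 12.38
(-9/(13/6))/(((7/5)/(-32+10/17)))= 144180/1547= 93.20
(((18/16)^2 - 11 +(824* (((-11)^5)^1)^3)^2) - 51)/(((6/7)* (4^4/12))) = 5307780959003898948395550487218272896439/8192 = 647922480347155633349066200000000000.00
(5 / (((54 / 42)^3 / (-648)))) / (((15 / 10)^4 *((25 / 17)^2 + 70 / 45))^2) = -293352478720 / 68182087689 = -4.30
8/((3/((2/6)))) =0.89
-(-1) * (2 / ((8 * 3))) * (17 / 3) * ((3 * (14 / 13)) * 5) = 595 / 78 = 7.63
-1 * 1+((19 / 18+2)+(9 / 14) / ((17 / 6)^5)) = 368372819 / 178901982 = 2.06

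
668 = 668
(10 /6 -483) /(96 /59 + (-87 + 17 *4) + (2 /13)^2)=14398124 /518967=27.74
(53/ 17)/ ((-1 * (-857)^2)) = -53/ 12485633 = -0.00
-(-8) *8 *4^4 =16384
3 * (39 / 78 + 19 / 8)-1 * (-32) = 325 / 8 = 40.62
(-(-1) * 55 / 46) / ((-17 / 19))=-1.34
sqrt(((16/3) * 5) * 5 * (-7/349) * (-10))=20 * sqrt(73290)/1047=5.17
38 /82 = 19 /41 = 0.46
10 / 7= 1.43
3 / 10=0.30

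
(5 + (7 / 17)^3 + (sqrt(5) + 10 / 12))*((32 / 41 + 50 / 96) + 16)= 140.82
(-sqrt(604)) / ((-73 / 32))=64*sqrt(151) / 73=10.77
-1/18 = -0.06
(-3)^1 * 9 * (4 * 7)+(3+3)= -750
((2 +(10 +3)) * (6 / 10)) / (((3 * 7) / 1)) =3 / 7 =0.43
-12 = -12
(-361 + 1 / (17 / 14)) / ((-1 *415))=6123 / 7055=0.87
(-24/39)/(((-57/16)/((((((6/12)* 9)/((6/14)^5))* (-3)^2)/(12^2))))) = 67228/20007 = 3.36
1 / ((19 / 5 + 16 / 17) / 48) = 4080 / 403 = 10.12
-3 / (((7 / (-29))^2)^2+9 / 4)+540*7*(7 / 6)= 28105849158 / 6375133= 4408.67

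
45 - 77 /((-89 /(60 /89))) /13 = 45.04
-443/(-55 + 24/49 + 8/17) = 369019/45015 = 8.20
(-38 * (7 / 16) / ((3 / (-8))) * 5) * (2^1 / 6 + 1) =2660 / 9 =295.56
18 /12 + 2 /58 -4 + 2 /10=-657 /290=-2.27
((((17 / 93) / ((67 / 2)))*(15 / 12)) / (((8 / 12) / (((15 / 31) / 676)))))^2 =1625625 / 30311662399592704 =0.00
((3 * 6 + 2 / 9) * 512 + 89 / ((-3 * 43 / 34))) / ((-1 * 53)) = -3601546 / 20511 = -175.59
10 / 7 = 1.43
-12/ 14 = -6/ 7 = -0.86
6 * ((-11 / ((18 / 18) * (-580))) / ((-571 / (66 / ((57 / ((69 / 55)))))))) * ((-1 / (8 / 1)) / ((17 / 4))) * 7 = 15939 / 267427850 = 0.00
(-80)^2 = 6400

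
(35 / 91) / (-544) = -5 / 7072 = -0.00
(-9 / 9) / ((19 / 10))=-10 / 19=-0.53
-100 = -100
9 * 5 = 45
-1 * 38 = -38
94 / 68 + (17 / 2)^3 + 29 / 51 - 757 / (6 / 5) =-2007 / 136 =-14.76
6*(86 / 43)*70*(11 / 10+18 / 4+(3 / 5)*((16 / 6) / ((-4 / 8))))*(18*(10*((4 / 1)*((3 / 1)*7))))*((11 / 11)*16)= 487710720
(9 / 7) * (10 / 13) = 90 / 91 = 0.99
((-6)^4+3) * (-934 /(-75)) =16176.88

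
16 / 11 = 1.45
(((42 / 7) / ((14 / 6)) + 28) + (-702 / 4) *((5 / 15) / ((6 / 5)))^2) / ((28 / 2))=2861 / 2352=1.22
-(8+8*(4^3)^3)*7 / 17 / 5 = -2936024 / 17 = -172707.29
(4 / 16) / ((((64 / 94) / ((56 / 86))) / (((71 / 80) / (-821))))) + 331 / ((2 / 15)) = 224357602241 / 90375680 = 2482.50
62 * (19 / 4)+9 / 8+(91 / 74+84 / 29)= 2573065 / 8584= 299.75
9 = 9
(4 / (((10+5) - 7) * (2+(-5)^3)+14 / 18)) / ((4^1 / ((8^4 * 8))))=-294912 / 8849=-33.33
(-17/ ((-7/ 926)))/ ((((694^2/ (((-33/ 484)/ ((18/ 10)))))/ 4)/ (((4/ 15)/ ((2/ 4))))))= -31484/ 83443437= -0.00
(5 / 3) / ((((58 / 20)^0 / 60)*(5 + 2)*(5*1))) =20 / 7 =2.86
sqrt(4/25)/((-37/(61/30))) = -61/2775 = -0.02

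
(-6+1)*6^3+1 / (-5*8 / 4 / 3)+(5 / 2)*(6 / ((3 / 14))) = -10103 / 10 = -1010.30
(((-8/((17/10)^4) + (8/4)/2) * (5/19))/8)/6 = 17605/76171152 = 0.00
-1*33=-33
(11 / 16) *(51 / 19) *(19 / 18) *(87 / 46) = 5423 / 1472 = 3.68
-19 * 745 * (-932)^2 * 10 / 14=-61476863600 / 7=-8782409085.71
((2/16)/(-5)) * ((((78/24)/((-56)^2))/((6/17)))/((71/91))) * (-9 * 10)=8619/1017856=0.01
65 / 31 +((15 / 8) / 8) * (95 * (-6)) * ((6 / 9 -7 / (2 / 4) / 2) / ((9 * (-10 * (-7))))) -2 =59987 / 41664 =1.44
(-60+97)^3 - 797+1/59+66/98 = 144135692/2891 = 49856.69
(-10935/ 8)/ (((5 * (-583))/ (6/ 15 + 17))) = 190269/ 23320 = 8.16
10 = 10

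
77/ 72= 1.07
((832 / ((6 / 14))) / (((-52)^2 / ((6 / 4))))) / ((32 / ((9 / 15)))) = 21 / 1040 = 0.02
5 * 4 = 20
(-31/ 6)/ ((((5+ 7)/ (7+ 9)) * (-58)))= 31/ 261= 0.12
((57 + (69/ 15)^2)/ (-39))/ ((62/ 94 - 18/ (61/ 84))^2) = -16061272306/ 4665281330775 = -0.00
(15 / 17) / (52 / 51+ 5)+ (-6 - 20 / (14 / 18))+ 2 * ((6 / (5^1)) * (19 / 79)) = -26306433 / 848855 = -30.99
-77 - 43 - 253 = -373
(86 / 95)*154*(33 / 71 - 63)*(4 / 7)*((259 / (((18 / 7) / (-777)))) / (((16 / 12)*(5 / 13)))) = 5127964649808 / 6745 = 760261623.40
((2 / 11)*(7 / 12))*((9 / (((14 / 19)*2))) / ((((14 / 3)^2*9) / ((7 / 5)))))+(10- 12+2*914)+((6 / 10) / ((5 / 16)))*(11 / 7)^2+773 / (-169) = 133078258659 / 72872800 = 1826.17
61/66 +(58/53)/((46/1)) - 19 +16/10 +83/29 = -158537447/11665830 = -13.59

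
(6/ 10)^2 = 9/ 25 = 0.36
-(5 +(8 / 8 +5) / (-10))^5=-5153632 / 3125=-1649.16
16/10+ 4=28/5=5.60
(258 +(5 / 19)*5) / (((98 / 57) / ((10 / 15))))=4927 / 49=100.55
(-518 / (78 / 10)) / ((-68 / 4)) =2590 / 663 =3.91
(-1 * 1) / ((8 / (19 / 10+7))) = -89 / 80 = -1.11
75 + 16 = 91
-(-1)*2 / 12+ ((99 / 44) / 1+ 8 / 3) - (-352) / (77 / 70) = 3901 / 12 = 325.08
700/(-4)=-175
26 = 26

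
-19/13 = -1.46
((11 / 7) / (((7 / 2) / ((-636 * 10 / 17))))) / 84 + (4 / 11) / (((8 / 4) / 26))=174952 / 64141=2.73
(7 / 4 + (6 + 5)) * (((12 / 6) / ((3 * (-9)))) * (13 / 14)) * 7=-221 / 36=-6.14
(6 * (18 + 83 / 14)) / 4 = 1005 / 28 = 35.89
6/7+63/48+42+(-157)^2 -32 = 2762051/112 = 24661.17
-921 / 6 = -153.50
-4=-4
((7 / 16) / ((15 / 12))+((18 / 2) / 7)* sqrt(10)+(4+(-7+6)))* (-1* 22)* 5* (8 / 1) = -7920* sqrt(10) / 7 - 2948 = -6525.89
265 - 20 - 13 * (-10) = 375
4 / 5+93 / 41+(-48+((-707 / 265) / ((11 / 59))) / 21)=-16354358 / 358545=-45.61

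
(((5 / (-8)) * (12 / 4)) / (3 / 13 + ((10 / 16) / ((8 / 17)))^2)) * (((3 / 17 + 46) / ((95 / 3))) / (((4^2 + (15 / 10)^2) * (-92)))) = 47024640 / 57601115521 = 0.00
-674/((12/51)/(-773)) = 2214258.50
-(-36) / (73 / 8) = 288 / 73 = 3.95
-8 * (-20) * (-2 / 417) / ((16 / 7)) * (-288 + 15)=12740 / 139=91.65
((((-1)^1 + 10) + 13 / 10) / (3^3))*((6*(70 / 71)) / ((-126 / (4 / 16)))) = -103 / 23004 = -0.00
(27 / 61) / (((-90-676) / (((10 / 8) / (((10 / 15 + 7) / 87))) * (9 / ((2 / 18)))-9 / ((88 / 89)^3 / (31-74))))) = -655659319743 / 732376595456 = -0.90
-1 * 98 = -98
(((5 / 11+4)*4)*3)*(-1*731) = -429828 / 11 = -39075.27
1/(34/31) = 31/34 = 0.91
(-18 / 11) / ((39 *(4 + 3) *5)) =-6 / 5005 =-0.00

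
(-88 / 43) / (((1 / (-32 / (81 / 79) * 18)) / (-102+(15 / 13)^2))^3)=-2074353697628906101669888 / 5603925249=-370160843597809.76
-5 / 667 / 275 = -1 / 36685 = -0.00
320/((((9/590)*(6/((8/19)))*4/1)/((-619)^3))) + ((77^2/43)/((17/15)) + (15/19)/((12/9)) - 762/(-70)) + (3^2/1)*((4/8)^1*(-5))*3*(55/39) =-59574814915988607139/682505460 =-87288407796.75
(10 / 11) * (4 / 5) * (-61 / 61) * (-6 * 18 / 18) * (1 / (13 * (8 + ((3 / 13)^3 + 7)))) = 1352 / 60467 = 0.02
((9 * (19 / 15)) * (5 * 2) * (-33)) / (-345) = 1254 / 115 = 10.90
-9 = -9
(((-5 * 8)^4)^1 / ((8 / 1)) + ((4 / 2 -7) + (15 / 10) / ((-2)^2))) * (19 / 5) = 48639297 / 40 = 1215982.42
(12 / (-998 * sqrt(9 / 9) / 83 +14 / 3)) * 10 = -3735 / 229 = -16.31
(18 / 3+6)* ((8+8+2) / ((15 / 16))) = 1152 / 5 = 230.40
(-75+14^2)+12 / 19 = 2311 / 19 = 121.63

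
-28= -28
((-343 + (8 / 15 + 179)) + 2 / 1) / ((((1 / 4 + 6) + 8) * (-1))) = 11.33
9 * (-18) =-162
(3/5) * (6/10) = 9/25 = 0.36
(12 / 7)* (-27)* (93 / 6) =-5022 / 7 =-717.43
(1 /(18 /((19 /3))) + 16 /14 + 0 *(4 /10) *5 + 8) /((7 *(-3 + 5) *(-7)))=-0.10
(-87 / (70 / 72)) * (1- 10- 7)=1431.77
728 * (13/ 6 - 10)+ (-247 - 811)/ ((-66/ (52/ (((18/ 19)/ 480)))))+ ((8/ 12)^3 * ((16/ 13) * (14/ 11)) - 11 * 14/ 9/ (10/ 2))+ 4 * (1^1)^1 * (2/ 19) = 152821412606/ 366795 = 416639.85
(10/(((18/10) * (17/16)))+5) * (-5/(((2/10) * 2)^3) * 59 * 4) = -57709375/306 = -188592.73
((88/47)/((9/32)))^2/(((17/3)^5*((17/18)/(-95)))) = -40680161280/53319889921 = -0.76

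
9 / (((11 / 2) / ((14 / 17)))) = 252 / 187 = 1.35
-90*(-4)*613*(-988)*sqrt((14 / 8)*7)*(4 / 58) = -1526222880 / 29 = -52628375.17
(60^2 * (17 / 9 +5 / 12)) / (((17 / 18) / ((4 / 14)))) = 298800 / 119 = 2510.92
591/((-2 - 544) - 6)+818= 150315/184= 816.93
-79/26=-3.04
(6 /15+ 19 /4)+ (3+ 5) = 263 /20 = 13.15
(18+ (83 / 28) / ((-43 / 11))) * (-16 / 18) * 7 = -41518 / 387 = -107.28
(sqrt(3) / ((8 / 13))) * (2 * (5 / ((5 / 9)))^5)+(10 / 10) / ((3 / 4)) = 4 / 3+767637 * sqrt(3) / 4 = 332397.90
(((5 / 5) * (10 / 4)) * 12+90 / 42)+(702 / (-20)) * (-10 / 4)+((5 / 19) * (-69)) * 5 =15483 / 532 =29.10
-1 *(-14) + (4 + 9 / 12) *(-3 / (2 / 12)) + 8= -127 / 2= -63.50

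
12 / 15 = 4 / 5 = 0.80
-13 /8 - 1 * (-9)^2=-661 /8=-82.62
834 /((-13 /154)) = -128436 /13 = -9879.69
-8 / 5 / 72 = -0.02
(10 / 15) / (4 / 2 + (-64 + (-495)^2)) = 2 / 734889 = 0.00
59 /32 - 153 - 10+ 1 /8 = -5153 /32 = -161.03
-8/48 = -1/6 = -0.17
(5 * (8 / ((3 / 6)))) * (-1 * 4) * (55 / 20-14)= 3600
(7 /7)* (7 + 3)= 10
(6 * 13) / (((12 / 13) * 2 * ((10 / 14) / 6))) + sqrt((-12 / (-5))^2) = 3573 / 10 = 357.30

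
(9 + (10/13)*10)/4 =217/52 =4.17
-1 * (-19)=19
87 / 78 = 29 / 26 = 1.12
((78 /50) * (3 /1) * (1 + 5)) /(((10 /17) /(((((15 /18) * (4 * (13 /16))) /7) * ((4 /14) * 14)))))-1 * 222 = -51843 /350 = -148.12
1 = 1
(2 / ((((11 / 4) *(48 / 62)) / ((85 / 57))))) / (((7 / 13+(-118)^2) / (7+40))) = 1609985 / 340496739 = 0.00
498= 498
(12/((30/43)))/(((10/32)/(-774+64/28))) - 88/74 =-275034324/6475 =-42476.34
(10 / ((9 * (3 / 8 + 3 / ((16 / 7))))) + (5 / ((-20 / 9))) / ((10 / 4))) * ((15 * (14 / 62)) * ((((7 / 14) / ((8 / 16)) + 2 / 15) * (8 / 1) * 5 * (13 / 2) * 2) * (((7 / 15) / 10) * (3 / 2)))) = -33.75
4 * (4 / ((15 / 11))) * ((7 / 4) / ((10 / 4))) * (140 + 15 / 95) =1640408 / 1425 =1151.16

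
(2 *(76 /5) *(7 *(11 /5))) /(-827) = -11704 /20675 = -0.57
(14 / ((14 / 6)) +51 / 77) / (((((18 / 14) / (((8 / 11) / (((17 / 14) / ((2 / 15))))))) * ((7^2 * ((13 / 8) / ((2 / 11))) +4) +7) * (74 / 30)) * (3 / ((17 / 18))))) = 0.00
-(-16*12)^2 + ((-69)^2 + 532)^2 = 27978985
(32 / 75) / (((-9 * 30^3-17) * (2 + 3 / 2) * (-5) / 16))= 1024 / 637919625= 0.00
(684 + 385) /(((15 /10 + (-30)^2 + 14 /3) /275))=1763850 /5437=324.42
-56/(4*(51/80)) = -1120/51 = -21.96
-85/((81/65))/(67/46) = -254150/5427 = -46.83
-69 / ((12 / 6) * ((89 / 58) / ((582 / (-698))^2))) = -169446681 / 10840289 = -15.63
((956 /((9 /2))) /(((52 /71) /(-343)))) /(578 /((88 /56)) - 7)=-2613226 /9477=-275.74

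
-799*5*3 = -11985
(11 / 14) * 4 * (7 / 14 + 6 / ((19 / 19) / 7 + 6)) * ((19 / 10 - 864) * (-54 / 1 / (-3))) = -108391833 / 1505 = -72021.15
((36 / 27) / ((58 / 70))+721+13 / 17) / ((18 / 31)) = 16582985 / 13311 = 1245.81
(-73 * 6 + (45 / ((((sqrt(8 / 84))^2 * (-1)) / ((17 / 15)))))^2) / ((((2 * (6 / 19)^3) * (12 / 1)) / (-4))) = -2618512417 / 1728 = -1515342.83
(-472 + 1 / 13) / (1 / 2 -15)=12270 / 377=32.55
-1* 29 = -29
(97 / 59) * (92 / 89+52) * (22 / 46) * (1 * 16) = 1365760 / 2047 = 667.20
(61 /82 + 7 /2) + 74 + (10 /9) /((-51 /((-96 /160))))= 490906 /6273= 78.26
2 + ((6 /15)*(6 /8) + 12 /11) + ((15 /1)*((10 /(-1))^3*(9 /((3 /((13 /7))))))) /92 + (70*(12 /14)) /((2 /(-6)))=-19215247 /17710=-1084.99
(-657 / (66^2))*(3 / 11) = -219 / 5324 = -0.04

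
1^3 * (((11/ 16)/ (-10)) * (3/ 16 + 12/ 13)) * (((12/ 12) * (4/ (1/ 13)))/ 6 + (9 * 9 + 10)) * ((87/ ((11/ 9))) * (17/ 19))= -23573781/ 48640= -484.66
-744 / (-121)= 744 / 121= 6.15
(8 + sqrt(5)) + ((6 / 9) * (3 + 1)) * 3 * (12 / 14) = sqrt(5) + 104 / 7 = 17.09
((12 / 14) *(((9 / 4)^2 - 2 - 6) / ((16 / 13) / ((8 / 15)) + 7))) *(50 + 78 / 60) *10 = -940329 / 6776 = -138.77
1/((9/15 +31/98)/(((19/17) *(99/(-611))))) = -921690/4663763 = -0.20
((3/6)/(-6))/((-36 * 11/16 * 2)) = 1/594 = 0.00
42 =42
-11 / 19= -0.58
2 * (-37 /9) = -74 /9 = -8.22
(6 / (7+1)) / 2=3 / 8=0.38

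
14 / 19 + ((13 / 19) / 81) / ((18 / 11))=20555 / 27702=0.74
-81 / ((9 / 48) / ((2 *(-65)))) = 56160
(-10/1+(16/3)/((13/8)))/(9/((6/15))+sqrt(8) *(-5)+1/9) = -639804/1311037-282960 *sqrt(2)/1311037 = -0.79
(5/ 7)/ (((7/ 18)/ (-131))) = -11790/ 49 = -240.61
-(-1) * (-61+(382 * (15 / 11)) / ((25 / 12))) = 10397 / 55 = 189.04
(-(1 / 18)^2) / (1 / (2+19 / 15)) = -49 / 4860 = -0.01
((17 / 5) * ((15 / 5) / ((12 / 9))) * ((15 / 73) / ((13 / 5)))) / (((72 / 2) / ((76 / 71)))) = 4845 / 269516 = 0.02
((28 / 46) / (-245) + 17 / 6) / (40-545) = -13673 / 2439150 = -0.01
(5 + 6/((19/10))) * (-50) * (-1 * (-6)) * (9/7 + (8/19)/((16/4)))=-8602500/2527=-3404.23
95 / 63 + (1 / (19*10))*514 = 25216 / 5985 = 4.21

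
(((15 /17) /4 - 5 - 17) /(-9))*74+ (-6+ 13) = 56939 /306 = 186.08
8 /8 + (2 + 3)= 6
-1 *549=-549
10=10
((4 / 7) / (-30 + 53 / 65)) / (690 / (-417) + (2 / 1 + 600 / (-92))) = 415610 / 131103567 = 0.00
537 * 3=1611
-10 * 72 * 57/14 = -20520/7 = -2931.43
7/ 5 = 1.40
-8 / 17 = -0.47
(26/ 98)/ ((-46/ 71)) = -923/ 2254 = -0.41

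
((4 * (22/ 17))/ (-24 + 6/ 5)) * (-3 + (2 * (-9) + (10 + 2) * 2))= -220/ 323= -0.68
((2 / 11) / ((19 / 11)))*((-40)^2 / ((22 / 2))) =15.31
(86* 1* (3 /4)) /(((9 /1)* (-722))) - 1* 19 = -82351 /4332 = -19.01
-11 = -11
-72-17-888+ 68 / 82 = -40023 / 41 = -976.17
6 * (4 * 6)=144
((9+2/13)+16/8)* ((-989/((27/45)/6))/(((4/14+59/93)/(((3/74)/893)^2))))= -4201049475/17002255423894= -0.00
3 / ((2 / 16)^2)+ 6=198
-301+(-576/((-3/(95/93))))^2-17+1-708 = 35981375/961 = 37441.60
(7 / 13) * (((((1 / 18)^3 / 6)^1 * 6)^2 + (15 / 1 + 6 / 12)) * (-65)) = -18451631555 / 34012224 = -542.50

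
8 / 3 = 2.67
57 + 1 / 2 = 115 / 2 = 57.50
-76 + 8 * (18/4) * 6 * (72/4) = 3812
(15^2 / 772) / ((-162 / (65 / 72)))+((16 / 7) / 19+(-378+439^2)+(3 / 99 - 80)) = 192263.15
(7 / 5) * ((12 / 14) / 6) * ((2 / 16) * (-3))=-3 / 40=-0.08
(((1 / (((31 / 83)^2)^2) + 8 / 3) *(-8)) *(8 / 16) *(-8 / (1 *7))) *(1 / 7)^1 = 684631456 / 19393941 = 35.30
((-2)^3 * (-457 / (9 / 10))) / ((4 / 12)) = 36560 / 3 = 12186.67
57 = 57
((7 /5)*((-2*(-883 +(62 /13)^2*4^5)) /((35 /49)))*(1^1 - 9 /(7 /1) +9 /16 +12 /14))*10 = -996055.85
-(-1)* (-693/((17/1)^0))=-693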